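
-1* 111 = -111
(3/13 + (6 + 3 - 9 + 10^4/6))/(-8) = -65009/312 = -208.36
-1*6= -6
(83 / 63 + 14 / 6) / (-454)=-115 / 14301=-0.01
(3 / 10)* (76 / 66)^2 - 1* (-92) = 167702 / 1815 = 92.40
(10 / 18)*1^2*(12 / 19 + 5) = 535 / 171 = 3.13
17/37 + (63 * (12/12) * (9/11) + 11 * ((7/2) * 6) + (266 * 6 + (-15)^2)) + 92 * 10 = 1230770/407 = 3024.00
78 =78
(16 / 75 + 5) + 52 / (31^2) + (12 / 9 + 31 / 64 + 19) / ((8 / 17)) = 1826856037 / 36902400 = 49.51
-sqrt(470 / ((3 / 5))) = -5* sqrt(282) / 3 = -27.99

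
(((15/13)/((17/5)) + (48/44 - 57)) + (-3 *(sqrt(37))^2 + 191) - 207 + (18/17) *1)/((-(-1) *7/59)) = -26033927/17017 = -1529.88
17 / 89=0.19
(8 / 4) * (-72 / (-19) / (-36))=-4 / 19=-0.21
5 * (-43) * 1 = -215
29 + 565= 594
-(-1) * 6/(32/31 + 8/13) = 3.64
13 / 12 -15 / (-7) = 3.23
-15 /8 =-1.88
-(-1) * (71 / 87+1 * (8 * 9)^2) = 451079 / 87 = 5184.82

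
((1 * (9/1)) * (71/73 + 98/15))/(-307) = -24657/112055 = -0.22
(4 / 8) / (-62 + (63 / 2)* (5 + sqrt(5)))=191 / 16636 - 63* sqrt(5) / 16636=0.00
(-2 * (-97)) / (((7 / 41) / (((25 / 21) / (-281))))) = -4.81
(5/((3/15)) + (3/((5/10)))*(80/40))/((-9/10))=-370/9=-41.11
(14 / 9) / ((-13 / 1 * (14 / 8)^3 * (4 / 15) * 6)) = -80 / 5733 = -0.01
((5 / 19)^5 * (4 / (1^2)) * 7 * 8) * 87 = 60900000 / 2476099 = 24.60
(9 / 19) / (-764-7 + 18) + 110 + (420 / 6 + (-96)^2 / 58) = 46869645 / 138301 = 338.90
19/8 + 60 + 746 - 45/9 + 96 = 7195/8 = 899.38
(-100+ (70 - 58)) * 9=-792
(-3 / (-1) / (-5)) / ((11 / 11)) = -0.60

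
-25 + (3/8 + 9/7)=-1307/56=-23.34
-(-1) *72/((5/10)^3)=576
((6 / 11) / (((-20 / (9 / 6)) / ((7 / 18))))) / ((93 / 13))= -0.00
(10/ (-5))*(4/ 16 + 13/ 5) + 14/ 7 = -37/ 10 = -3.70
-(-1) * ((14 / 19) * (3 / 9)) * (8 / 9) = 112 / 513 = 0.22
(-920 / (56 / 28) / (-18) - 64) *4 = -153.78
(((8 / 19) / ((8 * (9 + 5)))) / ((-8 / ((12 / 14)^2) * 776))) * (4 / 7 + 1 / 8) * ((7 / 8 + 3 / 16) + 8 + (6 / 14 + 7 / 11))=-0.00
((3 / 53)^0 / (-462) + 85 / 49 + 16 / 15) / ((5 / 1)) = 45263 / 80850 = 0.56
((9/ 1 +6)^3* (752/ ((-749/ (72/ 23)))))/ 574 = -91368000/ 4944149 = -18.48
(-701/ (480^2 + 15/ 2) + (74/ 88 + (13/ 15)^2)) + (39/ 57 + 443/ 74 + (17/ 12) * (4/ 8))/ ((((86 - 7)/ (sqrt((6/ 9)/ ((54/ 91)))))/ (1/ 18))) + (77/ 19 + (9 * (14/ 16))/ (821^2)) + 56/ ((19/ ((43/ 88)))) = 124499 * sqrt(91)/ 215927856 + 55167699309755413/ 7790053741648200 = 7.09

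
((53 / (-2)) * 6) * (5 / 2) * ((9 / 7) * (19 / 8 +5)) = -422145 / 112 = -3769.15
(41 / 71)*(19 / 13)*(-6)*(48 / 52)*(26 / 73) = -112176 / 67379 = -1.66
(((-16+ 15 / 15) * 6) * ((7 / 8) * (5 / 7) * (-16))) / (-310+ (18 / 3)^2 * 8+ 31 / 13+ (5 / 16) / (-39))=-112320 / 2449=-45.86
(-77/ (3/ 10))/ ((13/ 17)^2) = -222530/ 507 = -438.92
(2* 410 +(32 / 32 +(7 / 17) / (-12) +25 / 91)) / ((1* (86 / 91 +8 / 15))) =76227535 / 137224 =555.50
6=6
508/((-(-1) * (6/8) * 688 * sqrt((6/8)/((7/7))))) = 254 * sqrt(3)/387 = 1.14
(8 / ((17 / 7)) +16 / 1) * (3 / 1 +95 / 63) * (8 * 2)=1490432 / 1071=1391.63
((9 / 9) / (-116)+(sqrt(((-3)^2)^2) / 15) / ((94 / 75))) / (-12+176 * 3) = 2563 / 2813232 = 0.00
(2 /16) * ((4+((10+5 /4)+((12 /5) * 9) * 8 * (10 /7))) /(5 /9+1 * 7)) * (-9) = -594459 /15232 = -39.03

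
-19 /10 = -1.90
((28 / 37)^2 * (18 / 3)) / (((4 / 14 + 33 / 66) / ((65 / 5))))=856128 / 15059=56.85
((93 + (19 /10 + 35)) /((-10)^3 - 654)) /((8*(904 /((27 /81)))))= -433 /119617280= -0.00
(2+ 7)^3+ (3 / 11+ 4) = 8066 / 11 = 733.27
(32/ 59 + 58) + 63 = 7171/ 59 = 121.54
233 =233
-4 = -4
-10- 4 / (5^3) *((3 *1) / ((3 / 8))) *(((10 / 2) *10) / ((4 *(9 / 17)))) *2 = -994 / 45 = -22.09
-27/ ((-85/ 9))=243/ 85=2.86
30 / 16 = 15 / 8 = 1.88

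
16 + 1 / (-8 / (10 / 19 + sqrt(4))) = 298 / 19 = 15.68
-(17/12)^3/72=-4913/124416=-0.04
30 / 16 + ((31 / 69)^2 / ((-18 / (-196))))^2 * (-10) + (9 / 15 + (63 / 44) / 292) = -5405266840671091 / 117947004096240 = -45.83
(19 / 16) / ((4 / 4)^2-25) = -19 / 384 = -0.05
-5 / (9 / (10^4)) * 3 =-50000 / 3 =-16666.67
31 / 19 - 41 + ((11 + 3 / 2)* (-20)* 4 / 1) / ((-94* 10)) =-34206 / 893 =-38.30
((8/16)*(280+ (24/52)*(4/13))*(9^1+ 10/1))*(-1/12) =-112442/507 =-221.78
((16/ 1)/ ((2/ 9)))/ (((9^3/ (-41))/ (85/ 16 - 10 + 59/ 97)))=259571/ 15714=16.52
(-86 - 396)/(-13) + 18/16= 3973/104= 38.20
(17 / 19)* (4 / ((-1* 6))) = -34 / 57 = -0.60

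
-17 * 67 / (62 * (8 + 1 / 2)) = -67 / 31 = -2.16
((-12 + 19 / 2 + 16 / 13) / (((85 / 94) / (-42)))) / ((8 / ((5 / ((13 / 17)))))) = 32571 / 676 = 48.18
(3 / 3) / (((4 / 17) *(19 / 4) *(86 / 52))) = 442 / 817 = 0.54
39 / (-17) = -39 / 17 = -2.29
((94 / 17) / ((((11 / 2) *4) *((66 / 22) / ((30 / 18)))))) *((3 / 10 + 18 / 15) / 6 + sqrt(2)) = 235 / 6732 + 235 *sqrt(2) / 1683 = 0.23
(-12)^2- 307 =-163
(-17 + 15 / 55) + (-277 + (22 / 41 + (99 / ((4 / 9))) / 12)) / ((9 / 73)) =-136940285 / 64944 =-2108.59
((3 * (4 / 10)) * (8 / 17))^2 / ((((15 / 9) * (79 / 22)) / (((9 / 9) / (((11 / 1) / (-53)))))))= -732672 / 2853875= -0.26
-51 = -51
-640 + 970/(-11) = -8010/11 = -728.18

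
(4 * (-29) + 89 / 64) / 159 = -2445 / 3392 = -0.72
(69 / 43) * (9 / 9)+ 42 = 1875 / 43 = 43.60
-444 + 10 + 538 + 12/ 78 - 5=1289/ 13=99.15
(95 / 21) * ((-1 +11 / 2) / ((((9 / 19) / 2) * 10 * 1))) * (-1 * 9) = -1083 / 14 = -77.36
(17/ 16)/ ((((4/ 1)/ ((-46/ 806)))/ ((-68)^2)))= -112999/ 1612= -70.10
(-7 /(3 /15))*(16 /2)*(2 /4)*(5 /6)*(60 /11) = -7000 /11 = -636.36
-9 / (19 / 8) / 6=-12 / 19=-0.63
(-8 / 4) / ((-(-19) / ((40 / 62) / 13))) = -40 / 7657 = -0.01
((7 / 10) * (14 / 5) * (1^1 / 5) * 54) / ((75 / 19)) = 16758 / 3125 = 5.36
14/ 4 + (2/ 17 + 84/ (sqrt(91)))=123/ 34 + 12 * sqrt(91)/ 13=12.42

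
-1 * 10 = -10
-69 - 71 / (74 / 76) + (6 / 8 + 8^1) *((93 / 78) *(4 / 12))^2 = -126543841 / 900432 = -140.54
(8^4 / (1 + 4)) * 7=28672 / 5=5734.40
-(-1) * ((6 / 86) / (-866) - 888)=-33067347 / 37238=-888.00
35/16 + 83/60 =857/240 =3.57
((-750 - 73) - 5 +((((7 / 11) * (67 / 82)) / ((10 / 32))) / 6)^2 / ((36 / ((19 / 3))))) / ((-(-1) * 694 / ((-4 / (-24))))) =-255777663266 / 1286323179075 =-0.20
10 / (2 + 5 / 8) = 80 / 21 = 3.81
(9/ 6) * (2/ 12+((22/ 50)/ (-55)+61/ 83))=55627/ 41500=1.34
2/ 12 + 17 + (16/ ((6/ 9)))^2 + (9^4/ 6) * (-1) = -1501/ 3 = -500.33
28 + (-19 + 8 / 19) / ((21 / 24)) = 900 / 133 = 6.77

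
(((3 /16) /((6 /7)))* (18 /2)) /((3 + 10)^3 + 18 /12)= 63 /70352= 0.00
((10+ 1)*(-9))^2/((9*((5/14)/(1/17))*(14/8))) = 8712/85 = 102.49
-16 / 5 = -3.20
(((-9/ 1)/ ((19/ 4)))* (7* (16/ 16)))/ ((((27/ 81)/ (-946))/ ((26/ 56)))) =17476.11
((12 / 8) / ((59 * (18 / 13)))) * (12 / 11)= 0.02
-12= -12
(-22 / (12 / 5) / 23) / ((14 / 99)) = -1815 / 644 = -2.82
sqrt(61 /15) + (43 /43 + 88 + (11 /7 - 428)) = -2362 /7 + sqrt(915) /15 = -335.41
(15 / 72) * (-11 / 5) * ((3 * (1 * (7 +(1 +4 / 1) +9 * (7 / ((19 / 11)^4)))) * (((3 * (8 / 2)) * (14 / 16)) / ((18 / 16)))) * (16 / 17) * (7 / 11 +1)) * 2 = -1670749920 / 2215457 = -754.13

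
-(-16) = 16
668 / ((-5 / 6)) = -801.60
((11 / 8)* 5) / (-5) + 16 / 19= -0.53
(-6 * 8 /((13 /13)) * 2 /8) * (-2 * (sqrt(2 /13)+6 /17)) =144 /17+24 * sqrt(26) /13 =17.88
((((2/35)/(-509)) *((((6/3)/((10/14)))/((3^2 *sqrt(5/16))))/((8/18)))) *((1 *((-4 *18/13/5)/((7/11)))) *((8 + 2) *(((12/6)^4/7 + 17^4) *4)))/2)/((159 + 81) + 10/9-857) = -66679645824 *sqrt(5)/224652939875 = -0.66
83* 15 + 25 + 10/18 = 11435/9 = 1270.56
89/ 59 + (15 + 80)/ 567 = 56068/ 33453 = 1.68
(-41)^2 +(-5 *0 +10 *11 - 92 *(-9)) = 2619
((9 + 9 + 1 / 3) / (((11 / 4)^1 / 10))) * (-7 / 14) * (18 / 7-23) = 14300 / 21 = 680.95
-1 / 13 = -0.08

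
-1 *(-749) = 749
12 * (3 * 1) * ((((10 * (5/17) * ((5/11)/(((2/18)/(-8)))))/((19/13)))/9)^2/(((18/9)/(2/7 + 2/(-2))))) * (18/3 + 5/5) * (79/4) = -95184.42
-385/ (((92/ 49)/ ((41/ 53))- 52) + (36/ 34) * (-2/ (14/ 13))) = 13148905/ 1760222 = 7.47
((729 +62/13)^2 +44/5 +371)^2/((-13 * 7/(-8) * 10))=829132392610653184/324881375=2552108112.11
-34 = -34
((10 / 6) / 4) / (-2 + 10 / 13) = -65 / 192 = -0.34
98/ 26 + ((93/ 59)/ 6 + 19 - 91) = -104263/ 1534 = -67.97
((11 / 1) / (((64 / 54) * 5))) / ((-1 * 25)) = -297 / 4000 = -0.07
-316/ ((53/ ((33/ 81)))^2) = -38236/ 2047761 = -0.02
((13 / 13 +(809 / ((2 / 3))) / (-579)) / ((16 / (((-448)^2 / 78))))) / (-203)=63168 / 72761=0.87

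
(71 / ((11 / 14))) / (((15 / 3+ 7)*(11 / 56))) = 13916 / 363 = 38.34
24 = 24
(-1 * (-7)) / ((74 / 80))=280 / 37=7.57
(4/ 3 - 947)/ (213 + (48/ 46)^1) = -65251/ 14769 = -4.42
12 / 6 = 2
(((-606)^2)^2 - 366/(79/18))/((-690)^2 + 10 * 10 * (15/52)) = 46167853720716/162994775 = 283247.45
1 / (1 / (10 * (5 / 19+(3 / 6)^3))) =295 / 76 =3.88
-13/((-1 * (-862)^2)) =13/743044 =0.00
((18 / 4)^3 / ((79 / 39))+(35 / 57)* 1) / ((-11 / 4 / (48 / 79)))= -13141496 / 1304369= -10.07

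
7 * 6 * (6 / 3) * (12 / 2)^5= 653184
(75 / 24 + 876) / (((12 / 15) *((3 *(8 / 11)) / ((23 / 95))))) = 1779349 / 14592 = 121.94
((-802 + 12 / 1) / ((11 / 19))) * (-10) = 13645.45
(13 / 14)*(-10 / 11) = -65 / 77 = -0.84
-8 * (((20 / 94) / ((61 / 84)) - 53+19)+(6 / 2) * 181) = -11681144 / 2867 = -4074.34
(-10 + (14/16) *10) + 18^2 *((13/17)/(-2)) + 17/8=-123.01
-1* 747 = -747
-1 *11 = -11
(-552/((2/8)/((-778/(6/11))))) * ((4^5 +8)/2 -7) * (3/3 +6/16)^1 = 2204147132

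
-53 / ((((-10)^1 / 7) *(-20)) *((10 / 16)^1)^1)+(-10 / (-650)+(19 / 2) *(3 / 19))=-4721 / 3250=-1.45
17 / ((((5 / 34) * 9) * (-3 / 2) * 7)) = -1.22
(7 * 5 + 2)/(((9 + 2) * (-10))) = -37/110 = -0.34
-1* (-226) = 226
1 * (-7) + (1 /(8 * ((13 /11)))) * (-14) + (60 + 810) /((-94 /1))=-43347 /2444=-17.74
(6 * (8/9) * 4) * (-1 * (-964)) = 61696/3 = 20565.33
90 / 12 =15 / 2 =7.50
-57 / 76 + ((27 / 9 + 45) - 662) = -2459 / 4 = -614.75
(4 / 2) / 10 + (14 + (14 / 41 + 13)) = 5646 / 205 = 27.54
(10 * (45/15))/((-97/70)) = -2100/97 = -21.65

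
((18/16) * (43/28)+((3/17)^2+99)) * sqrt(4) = 6522723/32368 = 201.52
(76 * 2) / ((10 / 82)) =6232 / 5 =1246.40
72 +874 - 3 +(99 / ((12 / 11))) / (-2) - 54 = 6749 / 8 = 843.62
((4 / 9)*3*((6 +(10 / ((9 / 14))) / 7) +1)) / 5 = 332 / 135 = 2.46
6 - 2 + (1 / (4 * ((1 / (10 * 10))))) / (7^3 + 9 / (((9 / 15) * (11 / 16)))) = 16327 / 4013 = 4.07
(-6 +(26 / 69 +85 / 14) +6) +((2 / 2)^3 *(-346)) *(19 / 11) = -6281965 / 10626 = -591.19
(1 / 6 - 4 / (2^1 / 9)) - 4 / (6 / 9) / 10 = -553 / 30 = -18.43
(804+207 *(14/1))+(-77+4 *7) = 3653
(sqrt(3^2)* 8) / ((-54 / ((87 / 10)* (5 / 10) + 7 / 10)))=-101 / 45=-2.24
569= 569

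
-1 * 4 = -4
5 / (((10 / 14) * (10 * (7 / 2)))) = 1 / 5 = 0.20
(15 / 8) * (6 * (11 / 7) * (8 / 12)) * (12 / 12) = 165 / 14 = 11.79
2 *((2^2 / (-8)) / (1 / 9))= -9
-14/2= -7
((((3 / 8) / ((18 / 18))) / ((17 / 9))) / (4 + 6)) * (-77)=-2079 / 1360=-1.53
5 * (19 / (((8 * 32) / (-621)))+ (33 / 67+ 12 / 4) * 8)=-1556505 / 17152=-90.75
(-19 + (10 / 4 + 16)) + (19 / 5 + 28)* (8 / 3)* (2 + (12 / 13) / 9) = 69341 / 390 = 177.80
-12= -12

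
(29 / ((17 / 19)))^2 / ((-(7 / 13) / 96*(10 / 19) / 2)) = -7198986912 / 10115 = -711713.98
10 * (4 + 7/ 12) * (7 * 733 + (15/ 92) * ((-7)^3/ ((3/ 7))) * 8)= 25850825/ 138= 187324.82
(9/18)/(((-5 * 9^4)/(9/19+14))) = -55/249318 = -0.00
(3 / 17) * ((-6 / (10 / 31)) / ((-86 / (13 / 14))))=3627 / 102340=0.04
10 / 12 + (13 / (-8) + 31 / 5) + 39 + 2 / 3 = 1803 / 40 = 45.08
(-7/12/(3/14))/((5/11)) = -5.99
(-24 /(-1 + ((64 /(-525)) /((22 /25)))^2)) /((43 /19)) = 10.81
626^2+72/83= 32525780/83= 391876.87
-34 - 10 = -44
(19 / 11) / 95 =1 / 55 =0.02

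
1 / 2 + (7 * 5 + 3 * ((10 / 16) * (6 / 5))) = 37.75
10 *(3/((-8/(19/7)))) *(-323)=92055/28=3287.68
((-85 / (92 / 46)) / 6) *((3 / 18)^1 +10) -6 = -5617 / 72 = -78.01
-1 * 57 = -57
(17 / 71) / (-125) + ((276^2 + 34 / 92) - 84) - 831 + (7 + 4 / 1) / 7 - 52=214934061151 / 2857750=75210.94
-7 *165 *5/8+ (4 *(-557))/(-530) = -1521463/2120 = -717.67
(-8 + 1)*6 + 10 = -32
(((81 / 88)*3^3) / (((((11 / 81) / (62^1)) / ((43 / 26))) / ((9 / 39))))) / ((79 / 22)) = 708410853 / 587444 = 1205.92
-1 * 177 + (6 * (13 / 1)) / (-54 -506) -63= -67239 / 280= -240.14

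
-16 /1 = -16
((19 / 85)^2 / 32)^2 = 130321 / 53453440000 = 0.00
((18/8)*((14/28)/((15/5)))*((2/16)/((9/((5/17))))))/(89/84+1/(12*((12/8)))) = 105/76432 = 0.00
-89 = -89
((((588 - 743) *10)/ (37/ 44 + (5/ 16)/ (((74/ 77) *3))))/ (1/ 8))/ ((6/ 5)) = -403744000/ 37091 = -10885.23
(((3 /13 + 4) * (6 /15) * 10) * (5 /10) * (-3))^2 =108900 /169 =644.38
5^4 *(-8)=-5000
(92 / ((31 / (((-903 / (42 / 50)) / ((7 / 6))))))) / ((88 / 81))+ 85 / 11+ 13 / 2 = -11948429 / 4774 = -2502.81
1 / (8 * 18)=1 / 144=0.01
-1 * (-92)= 92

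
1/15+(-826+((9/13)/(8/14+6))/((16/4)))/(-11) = 29662247/394680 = 75.16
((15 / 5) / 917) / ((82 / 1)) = 3 / 75194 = 0.00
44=44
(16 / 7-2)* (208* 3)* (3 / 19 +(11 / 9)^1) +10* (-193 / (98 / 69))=-3108113 / 2793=-1112.82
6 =6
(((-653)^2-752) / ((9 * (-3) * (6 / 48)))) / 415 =-3405256 / 11205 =-303.91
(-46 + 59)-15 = -2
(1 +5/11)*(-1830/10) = -2928/11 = -266.18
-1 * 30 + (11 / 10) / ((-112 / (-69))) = -32841 / 1120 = -29.32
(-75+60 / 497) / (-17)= 37215 / 8449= 4.40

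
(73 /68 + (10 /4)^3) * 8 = 2271 /17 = 133.59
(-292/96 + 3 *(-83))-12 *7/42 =-6097/24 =-254.04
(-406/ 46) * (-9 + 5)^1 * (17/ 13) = 13804/ 299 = 46.17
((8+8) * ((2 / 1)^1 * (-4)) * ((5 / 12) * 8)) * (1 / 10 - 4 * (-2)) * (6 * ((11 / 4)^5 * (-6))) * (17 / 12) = 221767227 / 8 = 27720903.38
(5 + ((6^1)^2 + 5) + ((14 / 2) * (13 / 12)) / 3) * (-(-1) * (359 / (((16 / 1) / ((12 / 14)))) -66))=-508377 / 224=-2269.54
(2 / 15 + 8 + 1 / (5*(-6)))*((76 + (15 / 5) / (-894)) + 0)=1834407 / 2980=615.57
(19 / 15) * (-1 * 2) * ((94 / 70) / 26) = -893 / 6825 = -0.13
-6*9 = -54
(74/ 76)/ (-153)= -37/ 5814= -0.01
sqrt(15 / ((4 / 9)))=3 * sqrt(15) / 2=5.81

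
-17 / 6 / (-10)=17 / 60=0.28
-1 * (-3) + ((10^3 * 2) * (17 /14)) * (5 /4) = 21271 /7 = 3038.71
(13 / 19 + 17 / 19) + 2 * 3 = 144 / 19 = 7.58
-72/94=-36/47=-0.77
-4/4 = -1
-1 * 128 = -128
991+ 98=1089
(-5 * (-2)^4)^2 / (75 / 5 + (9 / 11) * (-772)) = -70400 / 6783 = -10.38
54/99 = 6/11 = 0.55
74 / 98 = 37 / 49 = 0.76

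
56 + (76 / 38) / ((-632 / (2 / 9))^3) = 644090372351 / 11501613792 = 56.00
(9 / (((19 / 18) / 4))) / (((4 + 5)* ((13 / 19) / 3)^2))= 12312 / 169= 72.85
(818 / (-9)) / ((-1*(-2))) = -409 / 9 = -45.44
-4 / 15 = -0.27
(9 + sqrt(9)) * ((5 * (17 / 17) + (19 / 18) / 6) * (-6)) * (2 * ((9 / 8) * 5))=-8385 / 2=-4192.50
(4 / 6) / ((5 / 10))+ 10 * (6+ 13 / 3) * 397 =123074 / 3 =41024.67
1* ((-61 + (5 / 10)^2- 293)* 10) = -7075 / 2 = -3537.50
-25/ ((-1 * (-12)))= -25/ 12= -2.08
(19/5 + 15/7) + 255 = 9133/35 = 260.94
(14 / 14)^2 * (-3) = -3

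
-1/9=-0.11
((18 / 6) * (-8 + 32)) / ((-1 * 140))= -18 / 35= -0.51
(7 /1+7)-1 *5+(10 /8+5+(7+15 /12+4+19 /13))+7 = 935 /26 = 35.96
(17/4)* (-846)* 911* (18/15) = -19653003/5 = -3930600.60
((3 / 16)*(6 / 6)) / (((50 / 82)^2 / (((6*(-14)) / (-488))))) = 105903 / 1220000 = 0.09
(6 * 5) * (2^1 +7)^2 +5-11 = 2424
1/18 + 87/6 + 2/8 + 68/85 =2809/180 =15.61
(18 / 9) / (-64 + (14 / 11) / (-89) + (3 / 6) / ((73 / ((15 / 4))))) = -1143472 / 36584595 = -0.03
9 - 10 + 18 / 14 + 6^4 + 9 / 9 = 9081 / 7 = 1297.29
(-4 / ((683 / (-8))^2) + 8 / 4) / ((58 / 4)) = 1865444 / 13528181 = 0.14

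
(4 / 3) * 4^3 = 256 / 3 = 85.33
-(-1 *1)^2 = -1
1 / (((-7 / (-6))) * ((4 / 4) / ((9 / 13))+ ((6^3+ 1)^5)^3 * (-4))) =-54 / 28073499212608981711155771725376703745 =-0.00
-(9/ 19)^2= -81/ 361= -0.22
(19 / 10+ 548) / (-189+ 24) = -1833 / 550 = -3.33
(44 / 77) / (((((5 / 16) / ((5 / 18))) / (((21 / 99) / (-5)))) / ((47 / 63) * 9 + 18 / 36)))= -0.16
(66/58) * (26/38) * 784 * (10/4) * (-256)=-215255040/551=-390662.50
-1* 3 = -3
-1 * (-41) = 41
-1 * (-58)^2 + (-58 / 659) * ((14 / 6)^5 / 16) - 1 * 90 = -4425392987 / 1281096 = -3454.38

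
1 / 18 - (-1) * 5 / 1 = 91 / 18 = 5.06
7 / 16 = 0.44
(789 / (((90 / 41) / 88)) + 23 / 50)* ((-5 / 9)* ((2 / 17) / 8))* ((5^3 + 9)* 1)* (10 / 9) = -317887463 / 8262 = -38475.85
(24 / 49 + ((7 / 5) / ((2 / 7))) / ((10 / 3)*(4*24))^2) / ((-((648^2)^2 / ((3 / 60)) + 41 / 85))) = -417832817 / 3007980227726296883200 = -0.00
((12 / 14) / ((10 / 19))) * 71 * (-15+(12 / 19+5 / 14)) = -793851 / 490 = -1620.10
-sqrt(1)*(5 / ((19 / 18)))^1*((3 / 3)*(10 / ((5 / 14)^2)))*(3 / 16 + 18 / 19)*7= -1065015 / 361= -2950.18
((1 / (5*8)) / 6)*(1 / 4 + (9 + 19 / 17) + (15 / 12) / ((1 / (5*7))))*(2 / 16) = 23 / 816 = 0.03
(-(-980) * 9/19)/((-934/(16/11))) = -70560/97603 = -0.72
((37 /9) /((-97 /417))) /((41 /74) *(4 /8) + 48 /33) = -8372804 /820329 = -10.21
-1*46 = -46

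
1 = 1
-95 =-95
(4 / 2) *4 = 8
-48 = -48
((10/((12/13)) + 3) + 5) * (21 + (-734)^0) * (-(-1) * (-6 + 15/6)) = -8701/6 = -1450.17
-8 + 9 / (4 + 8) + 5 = -9 / 4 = -2.25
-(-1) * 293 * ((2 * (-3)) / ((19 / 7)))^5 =-38292530976 / 2476099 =-15464.86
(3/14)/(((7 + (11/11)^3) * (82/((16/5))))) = 0.00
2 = 2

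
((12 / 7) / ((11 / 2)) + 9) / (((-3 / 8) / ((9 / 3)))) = -5736 / 77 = -74.49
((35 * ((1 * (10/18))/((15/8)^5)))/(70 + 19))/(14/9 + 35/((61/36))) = 999424/2354639625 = 0.00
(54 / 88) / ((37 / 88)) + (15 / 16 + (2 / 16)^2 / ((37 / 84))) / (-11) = 558 / 407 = 1.37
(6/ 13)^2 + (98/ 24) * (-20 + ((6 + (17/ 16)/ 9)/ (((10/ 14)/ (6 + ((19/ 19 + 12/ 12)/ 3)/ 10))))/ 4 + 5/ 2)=-1594501243/ 87609600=-18.20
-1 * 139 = -139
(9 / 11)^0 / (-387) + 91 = 35216 / 387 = 91.00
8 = 8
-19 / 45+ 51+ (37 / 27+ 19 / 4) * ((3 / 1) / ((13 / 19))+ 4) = 715301 / 7020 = 101.89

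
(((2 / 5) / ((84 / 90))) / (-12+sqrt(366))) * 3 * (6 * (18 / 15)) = 648 / 1295+54 * sqrt(366) / 1295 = 1.30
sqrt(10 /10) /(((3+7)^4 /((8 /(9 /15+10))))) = 1 /13250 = 0.00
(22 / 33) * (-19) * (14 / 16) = -133 / 12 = -11.08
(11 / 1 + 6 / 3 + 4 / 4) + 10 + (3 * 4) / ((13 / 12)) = 456 / 13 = 35.08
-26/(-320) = 13/160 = 0.08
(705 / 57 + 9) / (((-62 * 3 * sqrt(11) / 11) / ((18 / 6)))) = -203 * sqrt(11) / 589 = -1.14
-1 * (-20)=20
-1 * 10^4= -10000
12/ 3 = 4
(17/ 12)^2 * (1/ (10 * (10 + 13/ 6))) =289/ 17520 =0.02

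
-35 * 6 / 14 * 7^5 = -252105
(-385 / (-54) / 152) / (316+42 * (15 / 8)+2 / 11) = 4235 / 35657604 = 0.00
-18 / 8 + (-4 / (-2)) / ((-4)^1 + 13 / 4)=-59 / 12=-4.92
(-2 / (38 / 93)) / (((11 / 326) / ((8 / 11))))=-105.50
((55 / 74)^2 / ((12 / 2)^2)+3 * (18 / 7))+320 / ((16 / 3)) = 93463639 / 1379952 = 67.73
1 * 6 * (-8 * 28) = -1344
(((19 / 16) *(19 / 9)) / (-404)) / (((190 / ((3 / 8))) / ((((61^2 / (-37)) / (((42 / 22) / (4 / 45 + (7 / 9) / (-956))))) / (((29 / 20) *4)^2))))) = 327407069 / 193828436250624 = 0.00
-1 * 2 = -2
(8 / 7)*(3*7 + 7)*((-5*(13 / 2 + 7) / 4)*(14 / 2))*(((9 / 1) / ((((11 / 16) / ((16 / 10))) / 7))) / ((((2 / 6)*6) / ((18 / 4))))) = -13716864 / 11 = -1246987.64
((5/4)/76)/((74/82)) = 205/11248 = 0.02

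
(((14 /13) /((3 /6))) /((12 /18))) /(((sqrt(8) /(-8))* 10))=-42* sqrt(2) /65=-0.91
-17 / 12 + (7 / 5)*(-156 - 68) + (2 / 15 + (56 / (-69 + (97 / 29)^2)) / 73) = -3352949747 / 10647780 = -314.90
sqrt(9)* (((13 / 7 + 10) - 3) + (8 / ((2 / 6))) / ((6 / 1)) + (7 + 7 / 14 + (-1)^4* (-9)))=477 / 14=34.07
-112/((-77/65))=1040/11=94.55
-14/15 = -0.93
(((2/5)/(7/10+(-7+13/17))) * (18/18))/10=-34/4705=-0.01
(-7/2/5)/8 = -7/80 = -0.09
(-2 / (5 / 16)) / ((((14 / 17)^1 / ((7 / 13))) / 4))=-1088 / 65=-16.74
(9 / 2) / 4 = 9 / 8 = 1.12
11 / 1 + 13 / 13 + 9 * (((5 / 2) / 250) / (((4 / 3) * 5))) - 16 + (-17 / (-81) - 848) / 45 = -33280717 / 1458000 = -22.83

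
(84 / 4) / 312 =7 / 104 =0.07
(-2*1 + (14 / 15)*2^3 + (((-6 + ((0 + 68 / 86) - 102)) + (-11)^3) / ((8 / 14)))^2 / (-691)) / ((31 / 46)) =-64615575513361 / 4752891480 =-13595.00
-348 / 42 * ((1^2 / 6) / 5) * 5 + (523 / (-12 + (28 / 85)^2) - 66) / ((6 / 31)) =-685148185 / 1202824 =-569.62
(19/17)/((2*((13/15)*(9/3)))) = 95/442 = 0.21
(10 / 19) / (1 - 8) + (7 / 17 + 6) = 14327 / 2261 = 6.34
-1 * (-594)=594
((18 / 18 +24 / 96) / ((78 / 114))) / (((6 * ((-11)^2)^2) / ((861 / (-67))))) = -0.00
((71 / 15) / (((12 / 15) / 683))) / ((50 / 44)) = 533423 / 150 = 3556.15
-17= -17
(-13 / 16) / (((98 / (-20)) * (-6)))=-65 / 2352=-0.03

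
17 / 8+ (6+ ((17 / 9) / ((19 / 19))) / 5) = 3061 / 360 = 8.50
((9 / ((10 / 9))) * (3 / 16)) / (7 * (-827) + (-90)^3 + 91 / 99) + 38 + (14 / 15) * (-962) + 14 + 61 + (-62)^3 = -8349134954499691 / 34917129600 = -239112.87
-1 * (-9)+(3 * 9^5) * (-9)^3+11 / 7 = -903981067 / 7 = -129140152.43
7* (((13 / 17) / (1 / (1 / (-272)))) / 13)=-7 / 4624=-0.00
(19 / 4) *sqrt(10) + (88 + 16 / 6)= 19 *sqrt(10) / 4 + 272 / 3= 105.69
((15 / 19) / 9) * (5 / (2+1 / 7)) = 35 / 171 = 0.20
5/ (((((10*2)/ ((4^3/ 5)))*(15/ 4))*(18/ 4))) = 128/ 675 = 0.19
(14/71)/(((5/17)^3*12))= 34391/53250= 0.65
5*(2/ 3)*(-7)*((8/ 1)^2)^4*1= -1174405120/ 3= -391468373.33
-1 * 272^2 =-73984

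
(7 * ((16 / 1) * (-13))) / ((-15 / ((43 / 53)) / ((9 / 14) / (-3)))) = -4472 / 265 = -16.88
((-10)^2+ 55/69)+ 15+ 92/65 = 525698/4485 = 117.21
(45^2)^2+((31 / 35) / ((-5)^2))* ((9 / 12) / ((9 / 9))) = 14352187593 / 3500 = 4100625.03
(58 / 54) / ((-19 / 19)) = -29 / 27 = -1.07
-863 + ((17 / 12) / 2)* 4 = -5161 / 6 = -860.17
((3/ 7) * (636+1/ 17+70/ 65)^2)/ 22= 7907.96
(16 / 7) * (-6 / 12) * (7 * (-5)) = 40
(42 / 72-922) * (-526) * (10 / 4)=14539955 / 12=1211662.92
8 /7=1.14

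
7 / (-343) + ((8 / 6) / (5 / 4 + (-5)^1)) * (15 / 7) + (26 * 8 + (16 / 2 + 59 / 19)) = 609776 / 2793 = 218.32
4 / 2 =2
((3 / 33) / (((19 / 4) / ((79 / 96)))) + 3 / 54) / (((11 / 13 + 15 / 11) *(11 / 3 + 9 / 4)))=13949 / 2557704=0.01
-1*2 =-2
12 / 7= 1.71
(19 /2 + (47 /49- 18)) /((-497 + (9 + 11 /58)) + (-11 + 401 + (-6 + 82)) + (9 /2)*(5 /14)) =42862 /114835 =0.37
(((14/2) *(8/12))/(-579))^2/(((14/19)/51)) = 4522/1005723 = 0.00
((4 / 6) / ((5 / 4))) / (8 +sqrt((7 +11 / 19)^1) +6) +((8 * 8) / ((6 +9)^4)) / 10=1801228 / 45309375 - 8 * sqrt(19) / 4475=0.03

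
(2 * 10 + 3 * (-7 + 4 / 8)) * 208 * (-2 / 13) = -16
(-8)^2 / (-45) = -64 / 45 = -1.42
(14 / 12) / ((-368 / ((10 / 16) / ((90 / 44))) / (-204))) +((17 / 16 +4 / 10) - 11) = -309337 / 33120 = -9.34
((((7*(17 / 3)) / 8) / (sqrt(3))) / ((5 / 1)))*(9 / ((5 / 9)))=1071*sqrt(3) / 200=9.28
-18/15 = -1.20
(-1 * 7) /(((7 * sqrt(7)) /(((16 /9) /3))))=-16 * sqrt(7) /189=-0.22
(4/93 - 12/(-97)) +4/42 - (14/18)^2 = -584767/1704969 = -0.34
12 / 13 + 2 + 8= 142 / 13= 10.92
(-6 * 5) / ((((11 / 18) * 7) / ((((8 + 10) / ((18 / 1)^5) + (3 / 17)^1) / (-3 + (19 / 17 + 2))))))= -1574725 / 149688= -10.52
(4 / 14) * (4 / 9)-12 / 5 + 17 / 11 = -2521 / 3465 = -0.73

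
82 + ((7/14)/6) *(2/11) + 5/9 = 16349/198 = 82.57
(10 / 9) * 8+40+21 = 629 / 9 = 69.89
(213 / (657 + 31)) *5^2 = 5325 / 688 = 7.74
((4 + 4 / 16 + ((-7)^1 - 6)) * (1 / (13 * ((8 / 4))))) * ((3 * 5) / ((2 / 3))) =-1575 / 208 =-7.57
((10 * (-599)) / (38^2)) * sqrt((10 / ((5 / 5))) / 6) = -2995 * sqrt(15) / 2166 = -5.36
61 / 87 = 0.70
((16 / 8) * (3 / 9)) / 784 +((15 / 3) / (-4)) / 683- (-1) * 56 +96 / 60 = 231319969 / 4016040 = 57.60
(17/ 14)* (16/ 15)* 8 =1088/ 105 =10.36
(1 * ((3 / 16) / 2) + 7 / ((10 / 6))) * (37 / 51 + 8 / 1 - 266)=-3004709 / 2720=-1104.67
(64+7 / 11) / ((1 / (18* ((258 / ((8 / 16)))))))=6603768 / 11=600342.55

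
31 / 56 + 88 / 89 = 7687 / 4984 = 1.54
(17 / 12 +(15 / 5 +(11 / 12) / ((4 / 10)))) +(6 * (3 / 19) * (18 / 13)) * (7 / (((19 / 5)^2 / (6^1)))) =10.52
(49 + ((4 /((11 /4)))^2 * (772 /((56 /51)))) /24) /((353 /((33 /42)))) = 93999 /380534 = 0.25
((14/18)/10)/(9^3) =7/65610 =0.00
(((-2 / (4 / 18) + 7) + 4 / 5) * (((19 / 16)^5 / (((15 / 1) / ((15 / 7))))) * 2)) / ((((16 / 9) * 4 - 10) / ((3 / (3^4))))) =0.01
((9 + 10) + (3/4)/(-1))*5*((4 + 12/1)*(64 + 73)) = 200020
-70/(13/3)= -210/13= -16.15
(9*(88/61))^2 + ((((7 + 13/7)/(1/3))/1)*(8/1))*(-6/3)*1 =-6682848/26047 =-256.57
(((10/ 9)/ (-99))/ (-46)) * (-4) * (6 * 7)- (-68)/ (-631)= -641188/ 4310361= -0.15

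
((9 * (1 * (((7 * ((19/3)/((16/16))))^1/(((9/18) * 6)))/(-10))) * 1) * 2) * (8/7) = -30.40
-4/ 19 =-0.21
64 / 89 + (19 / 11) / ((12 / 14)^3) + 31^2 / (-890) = 2518717 / 1057320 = 2.38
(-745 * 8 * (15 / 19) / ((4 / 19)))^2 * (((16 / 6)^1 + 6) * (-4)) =-17316780000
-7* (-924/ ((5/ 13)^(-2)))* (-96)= -91853.25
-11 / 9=-1.22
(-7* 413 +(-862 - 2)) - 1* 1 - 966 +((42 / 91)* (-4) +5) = -61345 / 13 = -4718.85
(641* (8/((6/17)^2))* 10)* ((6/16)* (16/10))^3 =2222988/25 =88919.52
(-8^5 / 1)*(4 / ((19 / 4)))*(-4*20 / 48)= 2621440 / 57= 45990.18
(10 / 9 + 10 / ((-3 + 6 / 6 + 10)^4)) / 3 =0.37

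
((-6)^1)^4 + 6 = 1302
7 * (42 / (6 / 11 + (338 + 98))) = 33 / 49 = 0.67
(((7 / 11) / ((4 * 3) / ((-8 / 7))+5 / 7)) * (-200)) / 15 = 0.87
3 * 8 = 24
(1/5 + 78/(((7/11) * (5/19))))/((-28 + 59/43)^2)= 30155341/45885875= 0.66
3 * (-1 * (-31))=93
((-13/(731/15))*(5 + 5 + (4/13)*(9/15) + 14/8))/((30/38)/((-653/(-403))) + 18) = -38498921/223560268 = -0.17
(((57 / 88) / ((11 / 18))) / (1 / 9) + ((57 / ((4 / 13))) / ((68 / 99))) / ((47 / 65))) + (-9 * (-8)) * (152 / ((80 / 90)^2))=22017337731 / 1546864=14233.53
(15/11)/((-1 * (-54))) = 5/198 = 0.03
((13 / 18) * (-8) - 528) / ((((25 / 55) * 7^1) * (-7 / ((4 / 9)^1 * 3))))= 211376 / 6615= 31.95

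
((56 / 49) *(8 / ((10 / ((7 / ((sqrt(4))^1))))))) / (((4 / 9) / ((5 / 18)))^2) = 5 / 4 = 1.25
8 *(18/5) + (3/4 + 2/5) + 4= 679/20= 33.95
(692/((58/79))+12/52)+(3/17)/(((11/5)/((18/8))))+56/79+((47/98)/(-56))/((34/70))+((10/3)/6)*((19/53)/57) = 5896308950236339/6248355697584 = 943.66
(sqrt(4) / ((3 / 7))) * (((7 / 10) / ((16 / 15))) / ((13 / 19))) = 931 / 208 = 4.48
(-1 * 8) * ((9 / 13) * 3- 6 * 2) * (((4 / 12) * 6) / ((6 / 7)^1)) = 2408 / 13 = 185.23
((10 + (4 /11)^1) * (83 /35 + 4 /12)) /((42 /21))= 5396 /385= 14.02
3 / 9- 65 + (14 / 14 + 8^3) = 448.33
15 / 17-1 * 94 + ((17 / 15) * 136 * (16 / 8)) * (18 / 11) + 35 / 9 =3493972 / 8415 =415.21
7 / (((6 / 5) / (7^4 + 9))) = 42175 / 3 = 14058.33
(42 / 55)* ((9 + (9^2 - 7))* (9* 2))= 62748 / 55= 1140.87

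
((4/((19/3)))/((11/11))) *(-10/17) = -120/323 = -0.37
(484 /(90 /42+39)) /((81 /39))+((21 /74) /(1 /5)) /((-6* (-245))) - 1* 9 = -1679129 /503496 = -3.33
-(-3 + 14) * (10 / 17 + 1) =-297 / 17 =-17.47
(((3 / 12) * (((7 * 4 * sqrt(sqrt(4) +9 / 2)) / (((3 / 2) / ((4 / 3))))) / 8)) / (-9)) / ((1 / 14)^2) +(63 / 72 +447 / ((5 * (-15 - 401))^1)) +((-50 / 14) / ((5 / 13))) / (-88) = 122621 / 160160 - 686 * sqrt(26) / 81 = -42.42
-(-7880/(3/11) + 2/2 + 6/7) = 606721/21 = 28891.48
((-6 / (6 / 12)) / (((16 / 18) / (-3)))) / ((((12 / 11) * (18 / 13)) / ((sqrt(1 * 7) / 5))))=429 * sqrt(7) / 80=14.19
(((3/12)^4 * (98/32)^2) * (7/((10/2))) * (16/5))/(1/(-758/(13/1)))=-9.57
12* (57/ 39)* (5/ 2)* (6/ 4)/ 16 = 855/ 208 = 4.11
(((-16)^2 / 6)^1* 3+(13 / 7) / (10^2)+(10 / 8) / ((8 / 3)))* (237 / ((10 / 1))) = 3045.15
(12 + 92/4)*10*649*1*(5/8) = 567875/4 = 141968.75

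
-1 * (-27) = 27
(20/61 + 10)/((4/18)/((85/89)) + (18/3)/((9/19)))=240975/300974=0.80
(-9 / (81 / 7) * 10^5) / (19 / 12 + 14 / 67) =-187600000 / 4323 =-43395.79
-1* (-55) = 55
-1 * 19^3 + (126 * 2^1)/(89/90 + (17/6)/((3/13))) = -1361161/199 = -6840.01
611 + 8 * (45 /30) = 623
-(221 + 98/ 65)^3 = -3025346750847/ 274625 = -11016283.12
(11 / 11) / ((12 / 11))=11 / 12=0.92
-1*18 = -18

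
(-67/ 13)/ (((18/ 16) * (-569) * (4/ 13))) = 134/ 5121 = 0.03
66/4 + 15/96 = 533/32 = 16.66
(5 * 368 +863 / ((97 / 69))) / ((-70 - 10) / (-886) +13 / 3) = 316337883 / 570263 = 554.72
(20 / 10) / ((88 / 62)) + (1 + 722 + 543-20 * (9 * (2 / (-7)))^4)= 20757643 / 52822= 392.97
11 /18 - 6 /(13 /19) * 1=-1909 /234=-8.16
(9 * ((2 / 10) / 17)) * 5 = 9 / 17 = 0.53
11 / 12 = 0.92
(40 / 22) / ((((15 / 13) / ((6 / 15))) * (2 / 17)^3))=63869 / 165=387.08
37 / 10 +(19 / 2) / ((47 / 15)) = 1582 / 235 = 6.73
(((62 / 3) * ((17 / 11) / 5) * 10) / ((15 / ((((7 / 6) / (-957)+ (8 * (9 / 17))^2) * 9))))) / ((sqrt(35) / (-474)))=-58314618196 * sqrt(35) / 6263565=-55079.48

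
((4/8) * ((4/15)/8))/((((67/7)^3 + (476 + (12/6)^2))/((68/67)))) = 5831/467730015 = 0.00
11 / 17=0.65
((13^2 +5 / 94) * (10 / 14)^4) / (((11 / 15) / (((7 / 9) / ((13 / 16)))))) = 132425000 / 2305303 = 57.44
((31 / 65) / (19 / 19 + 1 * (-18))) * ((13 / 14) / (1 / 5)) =-0.13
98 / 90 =49 / 45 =1.09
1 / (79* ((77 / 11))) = 1 / 553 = 0.00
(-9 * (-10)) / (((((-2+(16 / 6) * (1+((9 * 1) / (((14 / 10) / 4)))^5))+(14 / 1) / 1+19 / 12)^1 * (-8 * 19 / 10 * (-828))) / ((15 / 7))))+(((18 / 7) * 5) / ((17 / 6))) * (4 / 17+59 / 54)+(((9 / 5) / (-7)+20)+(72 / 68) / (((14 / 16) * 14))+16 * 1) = 1044104928809285028137 / 24945765755191892870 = 41.85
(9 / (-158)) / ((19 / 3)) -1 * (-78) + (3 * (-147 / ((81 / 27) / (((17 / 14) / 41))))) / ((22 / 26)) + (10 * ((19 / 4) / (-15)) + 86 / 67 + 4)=20399918939 / 272134302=74.96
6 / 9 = 2 / 3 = 0.67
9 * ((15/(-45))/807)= -1/269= -0.00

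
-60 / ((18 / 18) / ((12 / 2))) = -360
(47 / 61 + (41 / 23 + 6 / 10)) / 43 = 22119 / 301645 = 0.07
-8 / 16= -1 / 2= -0.50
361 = 361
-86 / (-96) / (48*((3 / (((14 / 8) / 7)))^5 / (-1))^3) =-0.00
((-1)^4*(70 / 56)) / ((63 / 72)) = 10 / 7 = 1.43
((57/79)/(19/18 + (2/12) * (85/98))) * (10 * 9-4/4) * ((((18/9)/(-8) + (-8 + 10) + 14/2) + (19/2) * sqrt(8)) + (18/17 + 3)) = 1948595103/2843131 + 170026668 * sqrt(2)/167243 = 2123.12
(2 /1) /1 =2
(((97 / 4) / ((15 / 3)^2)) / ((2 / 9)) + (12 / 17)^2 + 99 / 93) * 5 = 10621407 / 358360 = 29.64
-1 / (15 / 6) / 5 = -2 / 25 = -0.08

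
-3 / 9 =-1 / 3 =-0.33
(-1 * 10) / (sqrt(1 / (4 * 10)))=-20 * sqrt(10)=-63.25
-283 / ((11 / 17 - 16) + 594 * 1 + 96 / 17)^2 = -81787 / 98664489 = -0.00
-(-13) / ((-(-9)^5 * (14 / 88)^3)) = 1107392 / 20253807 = 0.05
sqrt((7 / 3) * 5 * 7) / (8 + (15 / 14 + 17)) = 0.35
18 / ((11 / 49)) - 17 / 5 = 4223 / 55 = 76.78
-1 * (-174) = 174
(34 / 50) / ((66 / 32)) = 0.33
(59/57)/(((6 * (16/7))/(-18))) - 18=-5885/304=-19.36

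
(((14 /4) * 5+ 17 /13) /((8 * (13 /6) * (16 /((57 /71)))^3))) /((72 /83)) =2505476097 /15856293380096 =0.00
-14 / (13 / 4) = -56 / 13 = -4.31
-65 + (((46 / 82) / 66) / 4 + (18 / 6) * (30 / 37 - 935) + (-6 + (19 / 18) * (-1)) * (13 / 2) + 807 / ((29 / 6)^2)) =-2878.88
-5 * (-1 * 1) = 5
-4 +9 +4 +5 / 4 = 41 / 4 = 10.25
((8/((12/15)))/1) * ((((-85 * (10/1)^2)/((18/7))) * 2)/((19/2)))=-1190000/171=-6959.06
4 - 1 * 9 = -5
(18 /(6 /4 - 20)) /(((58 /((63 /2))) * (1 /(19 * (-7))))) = 75411 /1073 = 70.28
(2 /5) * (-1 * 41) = -82 /5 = -16.40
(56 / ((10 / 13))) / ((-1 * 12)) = -91 / 15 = -6.07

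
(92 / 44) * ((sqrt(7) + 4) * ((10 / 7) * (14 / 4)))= 115 * sqrt(7) / 11 + 460 / 11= 69.48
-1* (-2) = 2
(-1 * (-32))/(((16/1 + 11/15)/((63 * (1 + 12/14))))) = 56160/251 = 223.75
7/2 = 3.50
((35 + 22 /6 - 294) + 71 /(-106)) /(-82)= 81409 /26076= 3.12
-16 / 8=-2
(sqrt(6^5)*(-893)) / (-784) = 8037*sqrt(6) / 196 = 100.44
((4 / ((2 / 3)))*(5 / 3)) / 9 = 1.11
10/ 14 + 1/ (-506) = 0.71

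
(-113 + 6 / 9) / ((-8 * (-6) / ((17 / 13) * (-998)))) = 2858771 / 936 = 3054.24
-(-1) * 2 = 2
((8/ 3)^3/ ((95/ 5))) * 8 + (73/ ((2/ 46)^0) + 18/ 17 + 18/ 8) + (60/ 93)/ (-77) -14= 5852486503/ 83268108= 70.28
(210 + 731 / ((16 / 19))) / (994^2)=17249 / 15808576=0.00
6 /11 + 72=798 /11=72.55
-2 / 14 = -0.14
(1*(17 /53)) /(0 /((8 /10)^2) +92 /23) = 17 /212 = 0.08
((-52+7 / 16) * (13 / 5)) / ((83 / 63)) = -135135 / 1328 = -101.76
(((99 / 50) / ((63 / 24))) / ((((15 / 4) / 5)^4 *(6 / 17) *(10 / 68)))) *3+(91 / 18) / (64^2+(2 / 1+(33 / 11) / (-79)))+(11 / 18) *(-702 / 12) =80045925259 / 784444500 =102.04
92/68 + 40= 703/17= 41.35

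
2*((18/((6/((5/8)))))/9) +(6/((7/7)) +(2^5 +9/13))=6101/156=39.11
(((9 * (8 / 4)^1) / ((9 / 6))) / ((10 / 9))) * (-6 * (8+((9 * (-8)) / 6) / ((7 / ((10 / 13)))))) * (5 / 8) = -270.59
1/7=0.14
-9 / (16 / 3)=-27 / 16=-1.69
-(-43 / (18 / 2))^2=-22.83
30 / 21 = 10 / 7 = 1.43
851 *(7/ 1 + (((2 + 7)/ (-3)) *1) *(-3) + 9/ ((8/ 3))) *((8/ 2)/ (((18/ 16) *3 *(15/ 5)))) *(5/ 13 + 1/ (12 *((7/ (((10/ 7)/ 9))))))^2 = 23315135382625/ 23960253681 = 973.08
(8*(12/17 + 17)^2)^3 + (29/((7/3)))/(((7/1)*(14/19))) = 261211955427975170389/16558372334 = 15775219336.72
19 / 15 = 1.27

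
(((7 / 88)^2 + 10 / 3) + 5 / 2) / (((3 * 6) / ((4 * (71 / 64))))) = 9632357 / 6690816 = 1.44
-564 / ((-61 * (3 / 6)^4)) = 147.93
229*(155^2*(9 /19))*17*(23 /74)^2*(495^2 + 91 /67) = 1048677008079.58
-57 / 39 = -19 / 13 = -1.46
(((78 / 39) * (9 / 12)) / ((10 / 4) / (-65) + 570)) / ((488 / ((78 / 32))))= 1521 / 115706752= 0.00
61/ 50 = 1.22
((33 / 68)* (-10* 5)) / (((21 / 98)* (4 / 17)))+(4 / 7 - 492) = -27235 / 28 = -972.68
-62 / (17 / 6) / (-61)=372 / 1037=0.36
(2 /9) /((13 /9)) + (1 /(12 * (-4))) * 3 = 19 /208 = 0.09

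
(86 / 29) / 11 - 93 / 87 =-255 / 319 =-0.80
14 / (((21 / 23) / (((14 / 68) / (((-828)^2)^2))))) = 7 / 1042230281472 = 0.00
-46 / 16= -23 / 8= -2.88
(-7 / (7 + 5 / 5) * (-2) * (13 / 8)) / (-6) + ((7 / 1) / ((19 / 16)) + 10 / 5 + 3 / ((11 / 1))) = 308725 / 40128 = 7.69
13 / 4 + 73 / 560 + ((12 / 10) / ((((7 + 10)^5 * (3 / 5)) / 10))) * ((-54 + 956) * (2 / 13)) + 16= 200346409073 / 10336558960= 19.38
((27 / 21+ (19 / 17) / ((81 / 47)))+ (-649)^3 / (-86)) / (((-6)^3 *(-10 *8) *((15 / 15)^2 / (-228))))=-10012670662721 / 238738752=-41939.86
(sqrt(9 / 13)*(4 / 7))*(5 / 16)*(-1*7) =-15*sqrt(13) / 52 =-1.04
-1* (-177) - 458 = -281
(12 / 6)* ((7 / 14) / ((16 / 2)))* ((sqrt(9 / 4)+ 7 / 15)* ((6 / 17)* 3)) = 177 / 680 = 0.26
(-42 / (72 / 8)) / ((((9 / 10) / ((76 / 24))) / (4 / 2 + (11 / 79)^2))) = -33.16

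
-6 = -6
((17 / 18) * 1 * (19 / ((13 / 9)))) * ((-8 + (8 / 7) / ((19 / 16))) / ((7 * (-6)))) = 102 / 49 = 2.08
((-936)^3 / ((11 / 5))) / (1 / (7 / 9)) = -3188989440 / 11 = -289908130.91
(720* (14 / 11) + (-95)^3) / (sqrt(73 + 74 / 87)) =-1884209* sqrt(22359) / 2827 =-99661.97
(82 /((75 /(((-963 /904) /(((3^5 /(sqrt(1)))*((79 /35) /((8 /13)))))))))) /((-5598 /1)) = 30709 /131554833345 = 0.00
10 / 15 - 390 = -1168 / 3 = -389.33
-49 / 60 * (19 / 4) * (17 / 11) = -15827 / 2640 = -6.00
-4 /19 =-0.21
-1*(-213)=213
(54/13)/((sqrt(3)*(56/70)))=45*sqrt(3)/26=3.00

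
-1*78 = -78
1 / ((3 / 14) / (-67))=-938 / 3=-312.67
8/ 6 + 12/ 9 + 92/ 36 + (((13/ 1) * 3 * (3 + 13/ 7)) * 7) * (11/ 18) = 815.56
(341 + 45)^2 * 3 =446988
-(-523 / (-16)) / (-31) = 523 / 496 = 1.05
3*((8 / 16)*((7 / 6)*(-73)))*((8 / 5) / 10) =-511 / 25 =-20.44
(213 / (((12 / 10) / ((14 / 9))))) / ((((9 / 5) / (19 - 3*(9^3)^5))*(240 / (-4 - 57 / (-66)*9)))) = -15924778293817696205 / 10692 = -1489410614835175.48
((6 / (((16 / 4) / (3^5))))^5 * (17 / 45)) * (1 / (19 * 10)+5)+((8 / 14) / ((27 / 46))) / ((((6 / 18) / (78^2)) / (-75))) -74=2588943441724214209 / 212800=12166087602087.47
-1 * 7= -7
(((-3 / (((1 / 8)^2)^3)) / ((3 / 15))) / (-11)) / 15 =262144 / 11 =23831.27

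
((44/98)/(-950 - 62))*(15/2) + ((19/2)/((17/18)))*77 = 59356581/76636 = 774.53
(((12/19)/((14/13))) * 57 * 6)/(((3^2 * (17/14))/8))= 2496/17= 146.82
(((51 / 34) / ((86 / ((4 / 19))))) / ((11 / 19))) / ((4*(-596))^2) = 3 / 2688274688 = 0.00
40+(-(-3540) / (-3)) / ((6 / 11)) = -6370 / 3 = -2123.33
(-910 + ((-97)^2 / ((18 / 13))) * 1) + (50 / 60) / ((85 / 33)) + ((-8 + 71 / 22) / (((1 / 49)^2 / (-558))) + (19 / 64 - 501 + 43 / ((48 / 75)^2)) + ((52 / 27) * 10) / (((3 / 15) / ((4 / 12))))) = 24816153162221 / 3877632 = 6399821.63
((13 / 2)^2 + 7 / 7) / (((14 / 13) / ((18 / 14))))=20241 / 392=51.64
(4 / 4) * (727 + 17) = 744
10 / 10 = 1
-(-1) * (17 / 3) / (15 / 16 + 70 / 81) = 7344 / 2335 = 3.15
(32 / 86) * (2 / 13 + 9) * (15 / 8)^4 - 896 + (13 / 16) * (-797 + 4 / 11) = -2363056435 / 1574144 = -1501.17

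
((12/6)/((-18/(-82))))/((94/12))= 164/141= 1.16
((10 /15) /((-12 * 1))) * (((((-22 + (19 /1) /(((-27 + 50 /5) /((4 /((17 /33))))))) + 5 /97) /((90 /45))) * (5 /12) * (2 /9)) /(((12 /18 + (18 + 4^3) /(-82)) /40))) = -21463925 /2270673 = -9.45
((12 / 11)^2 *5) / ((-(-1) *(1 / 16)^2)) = 184320 / 121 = 1523.31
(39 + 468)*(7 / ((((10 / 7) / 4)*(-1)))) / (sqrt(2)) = -24843*sqrt(2) / 5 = -7026.66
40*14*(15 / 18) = 1400 / 3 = 466.67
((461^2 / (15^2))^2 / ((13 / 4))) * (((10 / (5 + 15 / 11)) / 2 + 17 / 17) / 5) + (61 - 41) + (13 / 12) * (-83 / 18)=722753406181 / 7371000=98053.64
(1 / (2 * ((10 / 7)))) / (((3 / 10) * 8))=7 / 48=0.15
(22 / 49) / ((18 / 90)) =110 / 49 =2.24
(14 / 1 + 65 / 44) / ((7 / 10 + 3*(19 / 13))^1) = 44265 / 14542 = 3.04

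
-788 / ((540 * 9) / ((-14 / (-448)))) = -0.01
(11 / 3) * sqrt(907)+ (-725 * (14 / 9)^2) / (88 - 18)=-2030 / 81+ 11 * sqrt(907) / 3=85.37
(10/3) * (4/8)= 5/3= 1.67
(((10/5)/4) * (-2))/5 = -1/5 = -0.20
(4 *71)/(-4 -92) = -71/24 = -2.96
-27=-27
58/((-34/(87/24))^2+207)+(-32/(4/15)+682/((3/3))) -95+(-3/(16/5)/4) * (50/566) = 2099050372095/4493061952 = 467.18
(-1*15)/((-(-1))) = -15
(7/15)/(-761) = -7/11415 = -0.00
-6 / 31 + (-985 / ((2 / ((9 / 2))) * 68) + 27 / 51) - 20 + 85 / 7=-139273 / 3472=-40.11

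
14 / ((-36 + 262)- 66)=7 / 80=0.09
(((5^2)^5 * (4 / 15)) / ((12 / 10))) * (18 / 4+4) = 166015625 / 9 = 18446180.56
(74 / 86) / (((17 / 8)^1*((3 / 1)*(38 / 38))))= 296 / 2193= 0.13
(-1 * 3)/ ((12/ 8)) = -2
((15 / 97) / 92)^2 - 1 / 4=-19909219 / 79637776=-0.25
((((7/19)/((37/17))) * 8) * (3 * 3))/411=0.03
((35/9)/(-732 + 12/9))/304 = -35/1999104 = -0.00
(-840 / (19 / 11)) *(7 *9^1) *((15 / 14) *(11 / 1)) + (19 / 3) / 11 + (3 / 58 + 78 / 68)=-111616179770 / 309111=-361087.70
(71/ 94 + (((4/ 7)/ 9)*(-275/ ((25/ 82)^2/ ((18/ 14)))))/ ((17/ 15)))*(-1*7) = 83135677/ 55930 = 1486.42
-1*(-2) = 2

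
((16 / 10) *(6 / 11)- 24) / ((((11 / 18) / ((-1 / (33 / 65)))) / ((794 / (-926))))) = -39388752 / 616253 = -63.92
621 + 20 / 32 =4973 / 8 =621.62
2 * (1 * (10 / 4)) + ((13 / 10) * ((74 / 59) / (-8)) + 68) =171799 / 2360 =72.80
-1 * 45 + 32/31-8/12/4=-8209/186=-44.13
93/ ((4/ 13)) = 1209/ 4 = 302.25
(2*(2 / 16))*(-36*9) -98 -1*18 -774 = -971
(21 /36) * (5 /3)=35 /36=0.97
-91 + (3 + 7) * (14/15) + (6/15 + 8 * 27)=2021/15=134.73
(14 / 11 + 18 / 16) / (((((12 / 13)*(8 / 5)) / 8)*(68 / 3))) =13715 / 23936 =0.57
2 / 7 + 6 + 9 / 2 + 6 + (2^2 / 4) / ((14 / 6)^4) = 80767 / 4802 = 16.82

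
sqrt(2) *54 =54 *sqrt(2) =76.37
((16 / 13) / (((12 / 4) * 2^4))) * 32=32 / 39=0.82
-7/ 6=-1.17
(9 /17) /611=9 /10387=0.00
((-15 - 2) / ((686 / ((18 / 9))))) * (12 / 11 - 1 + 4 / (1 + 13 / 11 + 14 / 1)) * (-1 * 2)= 0.03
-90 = -90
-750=-750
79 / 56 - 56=-3057 / 56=-54.59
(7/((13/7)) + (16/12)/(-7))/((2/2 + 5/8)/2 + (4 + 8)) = 15632/55965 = 0.28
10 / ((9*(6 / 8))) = 40 / 27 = 1.48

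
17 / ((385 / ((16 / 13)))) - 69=-345073 / 5005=-68.95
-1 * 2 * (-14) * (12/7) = 48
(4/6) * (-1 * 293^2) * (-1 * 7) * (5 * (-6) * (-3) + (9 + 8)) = 128601802/3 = 42867267.33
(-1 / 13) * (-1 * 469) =36.08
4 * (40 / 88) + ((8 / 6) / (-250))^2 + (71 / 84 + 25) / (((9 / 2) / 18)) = 1139109683 / 10828125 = 105.20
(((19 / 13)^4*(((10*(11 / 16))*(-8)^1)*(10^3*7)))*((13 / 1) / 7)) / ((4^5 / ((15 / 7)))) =-13439353125 / 1968512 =-6827.16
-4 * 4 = -16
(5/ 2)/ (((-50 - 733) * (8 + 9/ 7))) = -7/ 20358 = -0.00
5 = 5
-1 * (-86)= 86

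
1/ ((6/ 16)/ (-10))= -26.67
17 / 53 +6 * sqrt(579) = 144.70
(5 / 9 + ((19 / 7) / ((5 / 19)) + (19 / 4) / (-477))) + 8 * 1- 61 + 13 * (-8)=-146.14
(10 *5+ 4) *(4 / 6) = 36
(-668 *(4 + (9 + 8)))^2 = 196784784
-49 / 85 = -0.58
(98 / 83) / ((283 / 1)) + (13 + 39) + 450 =11791576 / 23489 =502.00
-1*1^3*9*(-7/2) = 63/2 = 31.50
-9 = -9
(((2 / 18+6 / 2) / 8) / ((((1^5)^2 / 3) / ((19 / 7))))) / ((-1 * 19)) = -1 / 6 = -0.17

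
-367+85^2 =6858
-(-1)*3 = 3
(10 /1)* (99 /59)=16.78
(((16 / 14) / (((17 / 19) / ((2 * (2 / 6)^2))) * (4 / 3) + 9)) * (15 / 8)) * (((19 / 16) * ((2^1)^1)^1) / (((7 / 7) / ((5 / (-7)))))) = -9025 / 35672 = -0.25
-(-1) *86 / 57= 1.51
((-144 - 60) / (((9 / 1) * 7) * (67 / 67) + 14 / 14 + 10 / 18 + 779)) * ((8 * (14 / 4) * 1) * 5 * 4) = -128520 / 949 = -135.43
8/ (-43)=-0.19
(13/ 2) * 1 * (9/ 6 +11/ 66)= 65/ 6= 10.83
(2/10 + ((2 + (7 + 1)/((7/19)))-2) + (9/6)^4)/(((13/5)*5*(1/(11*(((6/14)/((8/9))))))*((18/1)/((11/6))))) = 1827947/1630720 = 1.12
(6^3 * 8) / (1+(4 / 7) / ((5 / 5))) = 12096 / 11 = 1099.64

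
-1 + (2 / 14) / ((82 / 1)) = -573 / 574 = -1.00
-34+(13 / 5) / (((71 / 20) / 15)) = -1634 / 71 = -23.01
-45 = -45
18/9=2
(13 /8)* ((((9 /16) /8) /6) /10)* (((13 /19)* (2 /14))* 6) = 1521 /1361920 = 0.00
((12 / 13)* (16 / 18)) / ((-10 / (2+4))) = -0.49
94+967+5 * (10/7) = 7477/7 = 1068.14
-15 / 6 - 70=-145 / 2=-72.50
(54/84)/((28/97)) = 873/392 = 2.23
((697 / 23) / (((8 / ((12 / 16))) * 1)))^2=4372281 / 541696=8.07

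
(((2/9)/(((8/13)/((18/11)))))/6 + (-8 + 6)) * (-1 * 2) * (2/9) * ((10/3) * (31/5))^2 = 964844/2673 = 360.96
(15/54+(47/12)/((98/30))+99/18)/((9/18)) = 12307/882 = 13.95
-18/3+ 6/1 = 0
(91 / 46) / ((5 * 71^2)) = 91 / 1159430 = 0.00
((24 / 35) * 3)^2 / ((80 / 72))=23328 / 6125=3.81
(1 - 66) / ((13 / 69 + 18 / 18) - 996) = 4485 / 68642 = 0.07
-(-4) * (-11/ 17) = -44/ 17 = -2.59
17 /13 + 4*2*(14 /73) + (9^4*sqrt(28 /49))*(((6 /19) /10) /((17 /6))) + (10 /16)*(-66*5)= -772137 /3796 + 236196*sqrt(7) /11305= -148.13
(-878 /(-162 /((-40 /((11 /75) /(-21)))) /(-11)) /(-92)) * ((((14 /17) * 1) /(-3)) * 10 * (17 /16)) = -13444375 /1242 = -10824.78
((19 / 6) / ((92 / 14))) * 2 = 133 / 138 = 0.96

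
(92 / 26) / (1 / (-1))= -46 / 13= -3.54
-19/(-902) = 19/902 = 0.02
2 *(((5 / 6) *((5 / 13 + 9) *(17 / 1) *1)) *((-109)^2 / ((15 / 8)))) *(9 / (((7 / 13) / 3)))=591388656 / 7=84484093.71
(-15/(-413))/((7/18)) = 270/2891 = 0.09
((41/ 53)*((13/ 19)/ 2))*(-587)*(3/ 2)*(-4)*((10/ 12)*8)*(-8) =-50059360/ 1007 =-49711.38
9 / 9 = 1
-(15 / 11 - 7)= 62 / 11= 5.64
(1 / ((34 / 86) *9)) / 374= 0.00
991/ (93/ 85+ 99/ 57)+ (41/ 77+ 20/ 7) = 124429097/ 352044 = 353.45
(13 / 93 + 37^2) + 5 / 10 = 1369.64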